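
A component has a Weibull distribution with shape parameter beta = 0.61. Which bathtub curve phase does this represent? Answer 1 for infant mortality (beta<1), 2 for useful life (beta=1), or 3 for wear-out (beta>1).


beta = 0.61
Compare beta to 1:
beta < 1 => infant mortality (phase 1)
beta = 1 => useful life (phase 2)
beta > 1 => wear-out (phase 3)
Since beta = 0.61, this is infant mortality (decreasing failure rate)
Phase = 1

1


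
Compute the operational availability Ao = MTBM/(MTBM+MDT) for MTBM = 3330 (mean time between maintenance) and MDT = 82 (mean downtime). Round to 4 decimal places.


MTBM = 3330
MDT = 82
MTBM + MDT = 3412
Ao = 3330 / 3412
Ao = 0.976

0.976


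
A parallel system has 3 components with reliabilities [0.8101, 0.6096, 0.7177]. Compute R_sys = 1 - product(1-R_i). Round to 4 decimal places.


Components: [0.8101, 0.6096, 0.7177]
(1 - 0.8101) = 0.1899, running product = 0.1899
(1 - 0.6096) = 0.3904, running product = 0.0741
(1 - 0.7177) = 0.2823, running product = 0.0209
Product of (1-R_i) = 0.0209
R_sys = 1 - 0.0209 = 0.9791

0.9791


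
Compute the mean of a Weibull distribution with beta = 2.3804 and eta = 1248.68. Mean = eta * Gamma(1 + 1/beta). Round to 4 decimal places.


beta = 2.3804, eta = 1248.68
1/beta = 0.4201
1 + 1/beta = 1.4201
Gamma(1.4201) = 0.8864
Mean = 1248.68 * 0.8864
Mean = 1106.7703

1106.7703


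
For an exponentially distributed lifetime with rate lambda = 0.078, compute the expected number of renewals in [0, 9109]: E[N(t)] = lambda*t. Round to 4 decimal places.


lambda = 0.078
t = 9109
E[N(t)] = lambda * t
E[N(t)] = 0.078 * 9109
E[N(t)] = 710.502

710.502


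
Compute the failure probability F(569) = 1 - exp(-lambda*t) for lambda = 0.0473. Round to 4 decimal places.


lambda = 0.0473, t = 569
lambda * t = 26.9137
exp(-26.9137) = 0.0
F(t) = 1 - 0.0
F(t) = 1.0

1.0


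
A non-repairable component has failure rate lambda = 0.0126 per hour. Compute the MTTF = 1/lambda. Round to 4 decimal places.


lambda = 0.0126
MTTF = 1 / 0.0126
MTTF = 79.3651

79.3651


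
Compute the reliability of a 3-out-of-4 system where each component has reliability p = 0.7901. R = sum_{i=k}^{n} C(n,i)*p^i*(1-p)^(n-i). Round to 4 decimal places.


k = 3, n = 4, p = 0.7901
i=3: C(4,3)=4 * 0.7901^3 * 0.2099^1 = 0.4141
i=4: C(4,4)=1 * 0.7901^4 * 0.2099^0 = 0.3897
R = sum of terms = 0.8038

0.8038


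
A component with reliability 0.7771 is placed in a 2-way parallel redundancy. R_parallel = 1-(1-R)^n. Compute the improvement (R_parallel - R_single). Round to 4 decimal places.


R_single = 0.7771, n = 2
1 - R_single = 0.2229
(1 - R_single)^n = 0.2229^2 = 0.0497
R_parallel = 1 - 0.0497 = 0.9503
Improvement = 0.9503 - 0.7771
Improvement = 0.1732

0.1732


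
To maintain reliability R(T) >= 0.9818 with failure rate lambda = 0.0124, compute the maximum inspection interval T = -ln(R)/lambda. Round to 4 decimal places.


R_target = 0.9818
lambda = 0.0124
-ln(0.9818) = 0.0184
T = 0.0184 / 0.0124
T = 1.4813

1.4813


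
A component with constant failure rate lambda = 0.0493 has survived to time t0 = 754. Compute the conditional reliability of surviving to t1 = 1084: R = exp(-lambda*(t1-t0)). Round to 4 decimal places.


lambda = 0.0493
t0 = 754, t1 = 1084
t1 - t0 = 330
lambda * (t1-t0) = 0.0493 * 330 = 16.269
R = exp(-16.269)
R = 0.0

0.0


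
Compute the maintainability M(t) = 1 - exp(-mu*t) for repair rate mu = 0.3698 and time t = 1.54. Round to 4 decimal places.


mu = 0.3698, t = 1.54
mu * t = 0.3698 * 1.54 = 0.5695
exp(-0.5695) = 0.5658
M(t) = 1 - 0.5658
M(t) = 0.4342

0.4342


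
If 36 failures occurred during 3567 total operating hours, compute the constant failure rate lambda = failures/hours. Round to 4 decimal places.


failures = 36
total_hours = 3567
lambda = 36 / 3567
lambda = 0.0101

0.0101


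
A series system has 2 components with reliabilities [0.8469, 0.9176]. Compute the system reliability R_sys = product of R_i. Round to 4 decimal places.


Components: [0.8469, 0.9176]
After component 1 (R=0.8469): product = 0.8469
After component 2 (R=0.9176): product = 0.7771
R_sys = 0.7771

0.7771


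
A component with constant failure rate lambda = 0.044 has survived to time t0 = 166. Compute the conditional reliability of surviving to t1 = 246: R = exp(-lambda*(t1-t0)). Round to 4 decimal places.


lambda = 0.044
t0 = 166, t1 = 246
t1 - t0 = 80
lambda * (t1-t0) = 0.044 * 80 = 3.52
R = exp(-3.52)
R = 0.0296

0.0296


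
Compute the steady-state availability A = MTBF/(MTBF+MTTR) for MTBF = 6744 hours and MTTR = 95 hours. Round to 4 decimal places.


MTBF = 6744
MTTR = 95
MTBF + MTTR = 6839
A = 6744 / 6839
A = 0.9861

0.9861


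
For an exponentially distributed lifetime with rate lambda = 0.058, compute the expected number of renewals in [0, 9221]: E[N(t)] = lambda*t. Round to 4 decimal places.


lambda = 0.058
t = 9221
E[N(t)] = lambda * t
E[N(t)] = 0.058 * 9221
E[N(t)] = 534.818

534.818


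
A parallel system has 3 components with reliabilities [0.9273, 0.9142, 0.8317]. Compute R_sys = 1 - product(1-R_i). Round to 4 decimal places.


Components: [0.9273, 0.9142, 0.8317]
(1 - 0.9273) = 0.0727, running product = 0.0727
(1 - 0.9142) = 0.0858, running product = 0.0062
(1 - 0.8317) = 0.1683, running product = 0.001
Product of (1-R_i) = 0.001
R_sys = 1 - 0.001 = 0.999

0.999


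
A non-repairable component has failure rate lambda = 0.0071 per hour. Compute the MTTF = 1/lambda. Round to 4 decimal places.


lambda = 0.0071
MTTF = 1 / 0.0071
MTTF = 140.8451

140.8451


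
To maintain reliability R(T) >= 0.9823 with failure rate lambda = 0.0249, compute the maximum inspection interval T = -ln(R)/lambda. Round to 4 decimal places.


R_target = 0.9823
lambda = 0.0249
-ln(0.9823) = 0.0179
T = 0.0179 / 0.0249
T = 0.7172

0.7172


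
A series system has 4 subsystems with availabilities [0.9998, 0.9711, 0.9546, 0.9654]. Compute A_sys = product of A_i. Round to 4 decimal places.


Subsystems: [0.9998, 0.9711, 0.9546, 0.9654]
After subsystem 1 (A=0.9998): product = 0.9998
After subsystem 2 (A=0.9711): product = 0.9709
After subsystem 3 (A=0.9546): product = 0.9268
After subsystem 4 (A=0.9654): product = 0.8948
A_sys = 0.8948

0.8948


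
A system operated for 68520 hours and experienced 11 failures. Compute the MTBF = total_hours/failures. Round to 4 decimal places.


total_hours = 68520
failures = 11
MTBF = 68520 / 11
MTBF = 6229.0909

6229.0909


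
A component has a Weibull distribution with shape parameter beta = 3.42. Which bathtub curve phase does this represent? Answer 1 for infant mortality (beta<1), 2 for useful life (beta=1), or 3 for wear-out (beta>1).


beta = 3.42
Compare beta to 1:
beta < 1 => infant mortality (phase 1)
beta = 1 => useful life (phase 2)
beta > 1 => wear-out (phase 3)
Since beta = 3.42, this is wear-out (increasing failure rate)
Phase = 3

3


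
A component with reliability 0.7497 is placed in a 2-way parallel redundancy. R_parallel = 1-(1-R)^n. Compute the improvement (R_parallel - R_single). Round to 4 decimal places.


R_single = 0.7497, n = 2
1 - R_single = 0.2503
(1 - R_single)^n = 0.2503^2 = 0.0627
R_parallel = 1 - 0.0627 = 0.9373
Improvement = 0.9373 - 0.7497
Improvement = 0.1876

0.1876


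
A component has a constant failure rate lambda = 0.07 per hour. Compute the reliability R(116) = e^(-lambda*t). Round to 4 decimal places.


lambda = 0.07
t = 116
lambda * t = 8.12
R(t) = e^(-8.12)
R(t) = 0.0003

0.0003


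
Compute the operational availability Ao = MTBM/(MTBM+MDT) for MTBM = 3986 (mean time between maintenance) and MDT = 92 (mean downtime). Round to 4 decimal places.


MTBM = 3986
MDT = 92
MTBM + MDT = 4078
Ao = 3986 / 4078
Ao = 0.9774

0.9774


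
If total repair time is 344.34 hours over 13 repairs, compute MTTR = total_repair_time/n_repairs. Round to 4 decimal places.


total_repair_time = 344.34
n_repairs = 13
MTTR = 344.34 / 13
MTTR = 26.4877

26.4877


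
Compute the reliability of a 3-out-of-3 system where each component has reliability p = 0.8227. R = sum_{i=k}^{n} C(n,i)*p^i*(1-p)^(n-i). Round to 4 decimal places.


k = 3, n = 3, p = 0.8227
i=3: C(3,3)=1 * 0.8227^3 * 0.1773^0 = 0.5568
R = sum of terms = 0.5568

0.5568


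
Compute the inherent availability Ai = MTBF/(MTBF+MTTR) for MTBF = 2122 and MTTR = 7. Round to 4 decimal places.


MTBF = 2122
MTTR = 7
MTBF + MTTR = 2129
Ai = 2122 / 2129
Ai = 0.9967

0.9967


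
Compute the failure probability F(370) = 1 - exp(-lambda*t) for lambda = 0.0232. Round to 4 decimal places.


lambda = 0.0232, t = 370
lambda * t = 8.584
exp(-8.584) = 0.0002
F(t) = 1 - 0.0002
F(t) = 0.9998

0.9998


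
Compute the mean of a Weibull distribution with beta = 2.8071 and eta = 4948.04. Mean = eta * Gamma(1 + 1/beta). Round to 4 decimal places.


beta = 2.8071, eta = 4948.04
1/beta = 0.3562
1 + 1/beta = 1.3562
Gamma(1.3562) = 0.8905
Mean = 4948.04 * 0.8905
Mean = 4406.4118

4406.4118


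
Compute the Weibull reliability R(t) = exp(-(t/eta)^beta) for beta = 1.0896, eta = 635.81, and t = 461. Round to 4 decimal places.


beta = 1.0896, eta = 635.81, t = 461
t/eta = 461 / 635.81 = 0.7251
(t/eta)^beta = 0.7251^1.0896 = 0.7045
R(t) = exp(-0.7045)
R(t) = 0.4944

0.4944


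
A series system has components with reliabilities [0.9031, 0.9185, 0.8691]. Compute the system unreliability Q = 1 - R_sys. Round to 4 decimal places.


Components: [0.9031, 0.9185, 0.8691]
After component 1: product = 0.9031
After component 2: product = 0.8295
After component 3: product = 0.7209
R_sys = 0.7209
Q = 1 - 0.7209 = 0.2791

0.2791


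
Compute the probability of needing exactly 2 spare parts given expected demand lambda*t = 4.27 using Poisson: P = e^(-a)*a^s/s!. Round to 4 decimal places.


a = 4.27, s = 2
e^(-a) = e^(-4.27) = 0.014
a^s = 4.27^2 = 18.2329
s! = 2
P = 0.014 * 18.2329 / 2
P = 0.1275

0.1275


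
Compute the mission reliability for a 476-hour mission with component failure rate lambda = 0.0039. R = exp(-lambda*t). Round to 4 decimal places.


lambda = 0.0039
mission_time = 476
lambda * t = 0.0039 * 476 = 1.8564
R = exp(-1.8564)
R = 0.1562

0.1562


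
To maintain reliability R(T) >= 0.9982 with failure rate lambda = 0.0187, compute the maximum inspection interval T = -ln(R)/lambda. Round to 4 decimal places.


R_target = 0.9982
lambda = 0.0187
-ln(0.9982) = 0.0018
T = 0.0018 / 0.0187
T = 0.0963

0.0963


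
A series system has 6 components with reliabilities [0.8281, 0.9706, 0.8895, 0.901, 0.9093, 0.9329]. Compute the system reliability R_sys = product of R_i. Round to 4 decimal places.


Components: [0.8281, 0.9706, 0.8895, 0.901, 0.9093, 0.9329]
After component 1 (R=0.8281): product = 0.8281
After component 2 (R=0.9706): product = 0.8038
After component 3 (R=0.8895): product = 0.7149
After component 4 (R=0.901): product = 0.6442
After component 5 (R=0.9093): product = 0.5857
After component 6 (R=0.9329): product = 0.5464
R_sys = 0.5464

0.5464


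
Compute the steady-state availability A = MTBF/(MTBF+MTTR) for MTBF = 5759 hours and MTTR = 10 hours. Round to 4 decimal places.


MTBF = 5759
MTTR = 10
MTBF + MTTR = 5769
A = 5759 / 5769
A = 0.9983

0.9983


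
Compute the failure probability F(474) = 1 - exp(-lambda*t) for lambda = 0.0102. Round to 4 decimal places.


lambda = 0.0102, t = 474
lambda * t = 4.8348
exp(-4.8348) = 0.0079
F(t) = 1 - 0.0079
F(t) = 0.9921

0.9921


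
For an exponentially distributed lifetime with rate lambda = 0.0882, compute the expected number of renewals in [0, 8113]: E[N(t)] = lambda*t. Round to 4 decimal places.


lambda = 0.0882
t = 8113
E[N(t)] = lambda * t
E[N(t)] = 0.0882 * 8113
E[N(t)] = 715.5666

715.5666


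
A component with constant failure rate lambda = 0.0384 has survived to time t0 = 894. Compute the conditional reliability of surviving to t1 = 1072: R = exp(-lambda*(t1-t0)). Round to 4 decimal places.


lambda = 0.0384
t0 = 894, t1 = 1072
t1 - t0 = 178
lambda * (t1-t0) = 0.0384 * 178 = 6.8352
R = exp(-6.8352)
R = 0.0011

0.0011


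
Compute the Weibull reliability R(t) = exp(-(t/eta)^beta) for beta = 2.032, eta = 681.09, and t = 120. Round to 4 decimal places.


beta = 2.032, eta = 681.09, t = 120
t/eta = 120 / 681.09 = 0.1762
(t/eta)^beta = 0.1762^2.032 = 0.0294
R(t) = exp(-0.0294)
R(t) = 0.9711

0.9711


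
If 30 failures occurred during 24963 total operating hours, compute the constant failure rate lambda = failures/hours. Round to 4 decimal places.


failures = 30
total_hours = 24963
lambda = 30 / 24963
lambda = 0.0012

0.0012


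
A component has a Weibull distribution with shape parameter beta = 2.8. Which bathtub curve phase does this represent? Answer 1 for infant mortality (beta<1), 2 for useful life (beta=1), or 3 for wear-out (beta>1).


beta = 2.8
Compare beta to 1:
beta < 1 => infant mortality (phase 1)
beta = 1 => useful life (phase 2)
beta > 1 => wear-out (phase 3)
Since beta = 2.8, this is wear-out (increasing failure rate)
Phase = 3

3


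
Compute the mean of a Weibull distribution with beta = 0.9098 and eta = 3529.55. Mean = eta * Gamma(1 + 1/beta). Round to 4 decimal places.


beta = 0.9098, eta = 3529.55
1/beta = 1.0991
1 + 1/beta = 2.0991
Gamma(2.0991) = 1.0461
Mean = 3529.55 * 1.0461
Mean = 3692.0884

3692.0884


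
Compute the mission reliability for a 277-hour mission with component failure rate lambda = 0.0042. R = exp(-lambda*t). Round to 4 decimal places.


lambda = 0.0042
mission_time = 277
lambda * t = 0.0042 * 277 = 1.1634
R = exp(-1.1634)
R = 0.3124

0.3124


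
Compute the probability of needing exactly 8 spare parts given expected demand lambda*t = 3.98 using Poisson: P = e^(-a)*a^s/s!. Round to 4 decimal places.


a = 3.98, s = 8
e^(-a) = e^(-3.98) = 0.0187
a^s = 3.98^8 = 62959.9793
s! = 40320
P = 0.0187 * 62959.9793 / 40320
P = 0.0292

0.0292


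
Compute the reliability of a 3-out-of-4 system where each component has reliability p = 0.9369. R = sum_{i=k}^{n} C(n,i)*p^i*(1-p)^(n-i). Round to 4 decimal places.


k = 3, n = 4, p = 0.9369
i=3: C(4,3)=4 * 0.9369^3 * 0.0631^1 = 0.2076
i=4: C(4,4)=1 * 0.9369^4 * 0.0631^0 = 0.7705
R = sum of terms = 0.9781

0.9781


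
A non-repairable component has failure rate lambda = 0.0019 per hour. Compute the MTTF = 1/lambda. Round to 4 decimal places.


lambda = 0.0019
MTTF = 1 / 0.0019
MTTF = 526.3158

526.3158


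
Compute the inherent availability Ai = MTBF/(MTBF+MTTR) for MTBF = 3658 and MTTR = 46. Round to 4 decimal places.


MTBF = 3658
MTTR = 46
MTBF + MTTR = 3704
Ai = 3658 / 3704
Ai = 0.9876

0.9876


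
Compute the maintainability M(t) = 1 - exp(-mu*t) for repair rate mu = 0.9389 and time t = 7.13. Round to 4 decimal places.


mu = 0.9389, t = 7.13
mu * t = 0.9389 * 7.13 = 6.6944
exp(-6.6944) = 0.0012
M(t) = 1 - 0.0012
M(t) = 0.9988

0.9988


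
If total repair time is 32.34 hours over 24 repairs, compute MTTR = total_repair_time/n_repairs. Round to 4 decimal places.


total_repair_time = 32.34
n_repairs = 24
MTTR = 32.34 / 24
MTTR = 1.3475

1.3475


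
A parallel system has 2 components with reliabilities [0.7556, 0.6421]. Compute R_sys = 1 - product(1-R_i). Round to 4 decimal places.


Components: [0.7556, 0.6421]
(1 - 0.7556) = 0.2444, running product = 0.2444
(1 - 0.6421) = 0.3579, running product = 0.0875
Product of (1-R_i) = 0.0875
R_sys = 1 - 0.0875 = 0.9125

0.9125


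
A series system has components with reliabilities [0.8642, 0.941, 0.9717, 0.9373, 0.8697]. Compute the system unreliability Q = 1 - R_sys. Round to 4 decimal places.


Components: [0.8642, 0.941, 0.9717, 0.9373, 0.8697]
After component 1: product = 0.8642
After component 2: product = 0.8132
After component 3: product = 0.7902
After component 4: product = 0.7407
After component 5: product = 0.6441
R_sys = 0.6441
Q = 1 - 0.6441 = 0.3559

0.3559


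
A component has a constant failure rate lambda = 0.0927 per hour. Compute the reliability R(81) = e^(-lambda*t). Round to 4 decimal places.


lambda = 0.0927
t = 81
lambda * t = 7.5087
R(t) = e^(-7.5087)
R(t) = 0.0005

0.0005


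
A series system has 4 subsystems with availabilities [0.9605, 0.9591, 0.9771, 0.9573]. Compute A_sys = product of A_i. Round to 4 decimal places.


Subsystems: [0.9605, 0.9591, 0.9771, 0.9573]
After subsystem 1 (A=0.9605): product = 0.9605
After subsystem 2 (A=0.9591): product = 0.9212
After subsystem 3 (A=0.9771): product = 0.9001
After subsystem 4 (A=0.9573): product = 0.8617
A_sys = 0.8617

0.8617


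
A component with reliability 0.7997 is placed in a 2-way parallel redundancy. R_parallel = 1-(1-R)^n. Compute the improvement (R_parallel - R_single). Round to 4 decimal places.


R_single = 0.7997, n = 2
1 - R_single = 0.2003
(1 - R_single)^n = 0.2003^2 = 0.0401
R_parallel = 1 - 0.0401 = 0.9599
Improvement = 0.9599 - 0.7997
Improvement = 0.1602

0.1602


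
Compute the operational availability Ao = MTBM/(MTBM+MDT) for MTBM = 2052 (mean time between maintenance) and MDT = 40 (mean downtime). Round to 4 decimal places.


MTBM = 2052
MDT = 40
MTBM + MDT = 2092
Ao = 2052 / 2092
Ao = 0.9809

0.9809


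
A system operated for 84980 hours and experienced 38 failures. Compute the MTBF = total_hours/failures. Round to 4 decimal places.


total_hours = 84980
failures = 38
MTBF = 84980 / 38
MTBF = 2236.3158

2236.3158


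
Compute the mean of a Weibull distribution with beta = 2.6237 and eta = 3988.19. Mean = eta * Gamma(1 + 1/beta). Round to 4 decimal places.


beta = 2.6237, eta = 3988.19
1/beta = 0.3811
1 + 1/beta = 1.3811
Gamma(1.3811) = 0.8885
Mean = 3988.19 * 0.8885
Mean = 3543.3254

3543.3254


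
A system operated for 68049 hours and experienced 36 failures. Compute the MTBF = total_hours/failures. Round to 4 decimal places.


total_hours = 68049
failures = 36
MTBF = 68049 / 36
MTBF = 1890.25

1890.25


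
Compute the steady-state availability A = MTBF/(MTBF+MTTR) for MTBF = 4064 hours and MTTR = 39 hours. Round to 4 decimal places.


MTBF = 4064
MTTR = 39
MTBF + MTTR = 4103
A = 4064 / 4103
A = 0.9905

0.9905


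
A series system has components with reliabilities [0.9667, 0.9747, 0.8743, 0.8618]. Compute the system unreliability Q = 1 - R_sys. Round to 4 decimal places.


Components: [0.9667, 0.9747, 0.8743, 0.8618]
After component 1: product = 0.9667
After component 2: product = 0.9422
After component 3: product = 0.8238
After component 4: product = 0.71
R_sys = 0.71
Q = 1 - 0.71 = 0.29

0.29


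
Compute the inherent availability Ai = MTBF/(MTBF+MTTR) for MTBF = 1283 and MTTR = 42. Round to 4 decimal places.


MTBF = 1283
MTTR = 42
MTBF + MTTR = 1325
Ai = 1283 / 1325
Ai = 0.9683

0.9683


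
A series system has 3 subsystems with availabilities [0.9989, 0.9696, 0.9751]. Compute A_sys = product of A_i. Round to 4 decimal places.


Subsystems: [0.9989, 0.9696, 0.9751]
After subsystem 1 (A=0.9989): product = 0.9989
After subsystem 2 (A=0.9696): product = 0.9685
After subsystem 3 (A=0.9751): product = 0.9444
A_sys = 0.9444

0.9444


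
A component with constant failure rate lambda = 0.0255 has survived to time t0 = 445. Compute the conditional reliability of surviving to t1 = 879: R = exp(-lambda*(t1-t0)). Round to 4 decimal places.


lambda = 0.0255
t0 = 445, t1 = 879
t1 - t0 = 434
lambda * (t1-t0) = 0.0255 * 434 = 11.067
R = exp(-11.067)
R = 0.0

0.0


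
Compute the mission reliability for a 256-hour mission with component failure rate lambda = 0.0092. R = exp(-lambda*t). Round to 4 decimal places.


lambda = 0.0092
mission_time = 256
lambda * t = 0.0092 * 256 = 2.3552
R = exp(-2.3552)
R = 0.0949

0.0949


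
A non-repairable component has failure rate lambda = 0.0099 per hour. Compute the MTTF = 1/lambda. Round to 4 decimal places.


lambda = 0.0099
MTTF = 1 / 0.0099
MTTF = 101.0101

101.0101


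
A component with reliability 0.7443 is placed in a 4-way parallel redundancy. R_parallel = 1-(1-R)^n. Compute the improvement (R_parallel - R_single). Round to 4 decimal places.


R_single = 0.7443, n = 4
1 - R_single = 0.2557
(1 - R_single)^n = 0.2557^4 = 0.0043
R_parallel = 1 - 0.0043 = 0.9957
Improvement = 0.9957 - 0.7443
Improvement = 0.2514

0.2514


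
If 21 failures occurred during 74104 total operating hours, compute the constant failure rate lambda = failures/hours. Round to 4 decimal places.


failures = 21
total_hours = 74104
lambda = 21 / 74104
lambda = 0.0003

0.0003


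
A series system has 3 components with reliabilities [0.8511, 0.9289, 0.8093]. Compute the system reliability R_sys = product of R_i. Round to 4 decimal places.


Components: [0.8511, 0.9289, 0.8093]
After component 1 (R=0.8511): product = 0.8511
After component 2 (R=0.9289): product = 0.7906
After component 3 (R=0.8093): product = 0.6398
R_sys = 0.6398

0.6398


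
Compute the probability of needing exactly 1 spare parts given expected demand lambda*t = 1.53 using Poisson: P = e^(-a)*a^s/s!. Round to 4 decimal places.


a = 1.53, s = 1
e^(-a) = e^(-1.53) = 0.2165
a^s = 1.53^1 = 1.53
s! = 1
P = 0.2165 * 1.53 / 1
P = 0.3313

0.3313


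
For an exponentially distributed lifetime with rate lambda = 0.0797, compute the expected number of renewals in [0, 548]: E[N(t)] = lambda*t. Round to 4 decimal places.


lambda = 0.0797
t = 548
E[N(t)] = lambda * t
E[N(t)] = 0.0797 * 548
E[N(t)] = 43.6756

43.6756


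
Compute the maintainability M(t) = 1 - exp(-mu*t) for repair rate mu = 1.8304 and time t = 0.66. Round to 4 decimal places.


mu = 1.8304, t = 0.66
mu * t = 1.8304 * 0.66 = 1.2081
exp(-1.2081) = 0.2988
M(t) = 1 - 0.2988
M(t) = 0.7012

0.7012


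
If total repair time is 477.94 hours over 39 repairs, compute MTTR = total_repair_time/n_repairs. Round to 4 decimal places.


total_repair_time = 477.94
n_repairs = 39
MTTR = 477.94 / 39
MTTR = 12.2549

12.2549


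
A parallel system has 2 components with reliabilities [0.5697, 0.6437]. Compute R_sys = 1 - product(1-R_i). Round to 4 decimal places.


Components: [0.5697, 0.6437]
(1 - 0.5697) = 0.4303, running product = 0.4303
(1 - 0.6437) = 0.3563, running product = 0.1533
Product of (1-R_i) = 0.1533
R_sys = 1 - 0.1533 = 0.8467

0.8467


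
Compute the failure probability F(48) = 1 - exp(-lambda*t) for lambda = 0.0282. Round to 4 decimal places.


lambda = 0.0282, t = 48
lambda * t = 1.3536
exp(-1.3536) = 0.2583
F(t) = 1 - 0.2583
F(t) = 0.7417

0.7417


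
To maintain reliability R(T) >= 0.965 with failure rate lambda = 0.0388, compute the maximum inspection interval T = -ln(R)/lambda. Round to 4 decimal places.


R_target = 0.965
lambda = 0.0388
-ln(0.965) = 0.0356
T = 0.0356 / 0.0388
T = 0.9182

0.9182


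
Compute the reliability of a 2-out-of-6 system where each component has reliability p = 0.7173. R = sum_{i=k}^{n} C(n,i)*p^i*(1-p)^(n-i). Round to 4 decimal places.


k = 2, n = 6, p = 0.7173
i=2: C(6,2)=15 * 0.7173^2 * 0.2827^4 = 0.0493
i=3: C(6,3)=20 * 0.7173^3 * 0.2827^3 = 0.1668
i=4: C(6,4)=15 * 0.7173^4 * 0.2827^2 = 0.3174
i=5: C(6,5)=6 * 0.7173^5 * 0.2827^1 = 0.3221
i=6: C(6,6)=1 * 0.7173^6 * 0.2827^0 = 0.1362
R = sum of terms = 0.9917

0.9917


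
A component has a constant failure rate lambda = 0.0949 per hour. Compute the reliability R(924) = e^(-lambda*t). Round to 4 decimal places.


lambda = 0.0949
t = 924
lambda * t = 87.6876
R(t) = e^(-87.6876)
R(t) = 0.0

0.0


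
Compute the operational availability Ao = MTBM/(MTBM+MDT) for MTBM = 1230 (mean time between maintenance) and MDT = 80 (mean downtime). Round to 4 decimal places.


MTBM = 1230
MDT = 80
MTBM + MDT = 1310
Ao = 1230 / 1310
Ao = 0.9389

0.9389


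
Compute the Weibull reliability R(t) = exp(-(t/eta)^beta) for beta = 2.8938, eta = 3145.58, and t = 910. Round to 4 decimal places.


beta = 2.8938, eta = 3145.58, t = 910
t/eta = 910 / 3145.58 = 0.2893
(t/eta)^beta = 0.2893^2.8938 = 0.0276
R(t) = exp(-0.0276)
R(t) = 0.9728

0.9728


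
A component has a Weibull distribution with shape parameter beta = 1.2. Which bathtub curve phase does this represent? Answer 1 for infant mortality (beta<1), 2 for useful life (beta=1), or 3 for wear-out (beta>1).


beta = 1.2
Compare beta to 1:
beta < 1 => infant mortality (phase 1)
beta = 1 => useful life (phase 2)
beta > 1 => wear-out (phase 3)
Since beta = 1.2, this is wear-out (increasing failure rate)
Phase = 3

3


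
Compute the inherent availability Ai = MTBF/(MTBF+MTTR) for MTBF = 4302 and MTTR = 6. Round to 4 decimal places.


MTBF = 4302
MTTR = 6
MTBF + MTTR = 4308
Ai = 4302 / 4308
Ai = 0.9986

0.9986


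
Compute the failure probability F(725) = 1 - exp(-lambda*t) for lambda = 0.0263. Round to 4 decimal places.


lambda = 0.0263, t = 725
lambda * t = 19.0675
exp(-19.0675) = 0.0
F(t) = 1 - 0.0
F(t) = 1.0

1.0


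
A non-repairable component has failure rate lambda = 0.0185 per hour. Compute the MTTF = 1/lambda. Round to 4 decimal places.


lambda = 0.0185
MTTF = 1 / 0.0185
MTTF = 54.0541

54.0541


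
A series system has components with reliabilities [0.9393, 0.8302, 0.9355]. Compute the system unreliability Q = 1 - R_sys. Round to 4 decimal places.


Components: [0.9393, 0.8302, 0.9355]
After component 1: product = 0.9393
After component 2: product = 0.7798
After component 3: product = 0.7295
R_sys = 0.7295
Q = 1 - 0.7295 = 0.2705

0.2705


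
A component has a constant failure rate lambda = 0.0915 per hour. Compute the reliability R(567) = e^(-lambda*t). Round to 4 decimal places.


lambda = 0.0915
t = 567
lambda * t = 51.8805
R(t) = e^(-51.8805)
R(t) = 0.0

0.0


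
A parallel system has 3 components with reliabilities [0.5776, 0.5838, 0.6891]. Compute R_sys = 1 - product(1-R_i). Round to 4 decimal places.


Components: [0.5776, 0.5838, 0.6891]
(1 - 0.5776) = 0.4224, running product = 0.4224
(1 - 0.5838) = 0.4162, running product = 0.1758
(1 - 0.6891) = 0.3109, running product = 0.0547
Product of (1-R_i) = 0.0547
R_sys = 1 - 0.0547 = 0.9453

0.9453


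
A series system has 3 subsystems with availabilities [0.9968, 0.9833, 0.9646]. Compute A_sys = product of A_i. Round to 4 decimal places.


Subsystems: [0.9968, 0.9833, 0.9646]
After subsystem 1 (A=0.9968): product = 0.9968
After subsystem 2 (A=0.9833): product = 0.9802
After subsystem 3 (A=0.9646): product = 0.9455
A_sys = 0.9455

0.9455


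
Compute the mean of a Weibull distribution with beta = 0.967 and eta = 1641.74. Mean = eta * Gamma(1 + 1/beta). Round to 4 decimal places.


beta = 0.967, eta = 1641.74
1/beta = 1.0341
1 + 1/beta = 2.0341
Gamma(2.0341) = 1.0149
Mean = 1641.74 * 1.0149
Mean = 1666.2199

1666.2199


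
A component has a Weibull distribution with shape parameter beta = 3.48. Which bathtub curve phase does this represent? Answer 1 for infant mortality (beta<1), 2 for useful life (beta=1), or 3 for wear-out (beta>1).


beta = 3.48
Compare beta to 1:
beta < 1 => infant mortality (phase 1)
beta = 1 => useful life (phase 2)
beta > 1 => wear-out (phase 3)
Since beta = 3.48, this is wear-out (increasing failure rate)
Phase = 3

3


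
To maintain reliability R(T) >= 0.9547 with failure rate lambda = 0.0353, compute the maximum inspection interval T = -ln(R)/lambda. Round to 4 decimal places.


R_target = 0.9547
lambda = 0.0353
-ln(0.9547) = 0.0464
T = 0.0464 / 0.0353
T = 1.3133

1.3133


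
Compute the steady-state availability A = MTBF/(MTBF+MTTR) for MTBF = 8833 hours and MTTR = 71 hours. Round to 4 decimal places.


MTBF = 8833
MTTR = 71
MTBF + MTTR = 8904
A = 8833 / 8904
A = 0.992

0.992


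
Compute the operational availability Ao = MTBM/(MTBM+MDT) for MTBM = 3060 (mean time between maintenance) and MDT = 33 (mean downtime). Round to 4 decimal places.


MTBM = 3060
MDT = 33
MTBM + MDT = 3093
Ao = 3060 / 3093
Ao = 0.9893

0.9893


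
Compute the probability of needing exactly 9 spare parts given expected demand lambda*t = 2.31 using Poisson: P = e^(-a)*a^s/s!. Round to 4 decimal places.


a = 2.31, s = 9
e^(-a) = e^(-2.31) = 0.0993
a^s = 2.31^9 = 1872.8708
s! = 362880
P = 0.0993 * 1872.8708 / 362880
P = 0.0005

0.0005


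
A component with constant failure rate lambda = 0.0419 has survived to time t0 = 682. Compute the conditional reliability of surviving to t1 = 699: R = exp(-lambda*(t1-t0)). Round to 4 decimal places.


lambda = 0.0419
t0 = 682, t1 = 699
t1 - t0 = 17
lambda * (t1-t0) = 0.0419 * 17 = 0.7123
R = exp(-0.7123)
R = 0.4905

0.4905


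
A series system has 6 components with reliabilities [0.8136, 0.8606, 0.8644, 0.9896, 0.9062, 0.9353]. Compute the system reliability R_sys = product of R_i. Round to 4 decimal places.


Components: [0.8136, 0.8606, 0.8644, 0.9896, 0.9062, 0.9353]
After component 1 (R=0.8136): product = 0.8136
After component 2 (R=0.8606): product = 0.7002
After component 3 (R=0.8644): product = 0.6052
After component 4 (R=0.9896): product = 0.5989
After component 5 (R=0.9062): product = 0.5428
After component 6 (R=0.9353): product = 0.5076
R_sys = 0.5076

0.5076


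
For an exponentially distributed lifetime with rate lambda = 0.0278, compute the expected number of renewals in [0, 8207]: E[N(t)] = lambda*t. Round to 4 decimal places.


lambda = 0.0278
t = 8207
E[N(t)] = lambda * t
E[N(t)] = 0.0278 * 8207
E[N(t)] = 228.1546

228.1546


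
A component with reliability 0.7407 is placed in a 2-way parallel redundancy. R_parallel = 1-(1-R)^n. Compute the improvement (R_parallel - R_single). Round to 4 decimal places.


R_single = 0.7407, n = 2
1 - R_single = 0.2593
(1 - R_single)^n = 0.2593^2 = 0.0672
R_parallel = 1 - 0.0672 = 0.9328
Improvement = 0.9328 - 0.7407
Improvement = 0.1921

0.1921


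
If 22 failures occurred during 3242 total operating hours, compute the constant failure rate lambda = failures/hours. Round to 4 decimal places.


failures = 22
total_hours = 3242
lambda = 22 / 3242
lambda = 0.0068

0.0068


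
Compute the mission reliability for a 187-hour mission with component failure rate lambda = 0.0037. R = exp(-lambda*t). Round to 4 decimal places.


lambda = 0.0037
mission_time = 187
lambda * t = 0.0037 * 187 = 0.6919
R = exp(-0.6919)
R = 0.5006

0.5006


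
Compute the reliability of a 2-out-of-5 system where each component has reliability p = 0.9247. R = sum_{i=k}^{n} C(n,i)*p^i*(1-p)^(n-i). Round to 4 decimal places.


k = 2, n = 5, p = 0.9247
i=2: C(5,2)=10 * 0.9247^2 * 0.0753^3 = 0.0037
i=3: C(5,3)=10 * 0.9247^3 * 0.0753^2 = 0.0448
i=4: C(5,4)=5 * 0.9247^4 * 0.0753^1 = 0.2753
i=5: C(5,5)=1 * 0.9247^5 * 0.0753^0 = 0.6761
R = sum of terms = 0.9998

0.9998


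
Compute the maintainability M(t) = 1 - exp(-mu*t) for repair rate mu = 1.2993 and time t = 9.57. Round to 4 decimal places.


mu = 1.2993, t = 9.57
mu * t = 1.2993 * 9.57 = 12.4343
exp(-12.4343) = 0.0
M(t) = 1 - 0.0
M(t) = 1.0

1.0


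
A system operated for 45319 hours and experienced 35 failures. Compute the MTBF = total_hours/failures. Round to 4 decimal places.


total_hours = 45319
failures = 35
MTBF = 45319 / 35
MTBF = 1294.8286

1294.8286


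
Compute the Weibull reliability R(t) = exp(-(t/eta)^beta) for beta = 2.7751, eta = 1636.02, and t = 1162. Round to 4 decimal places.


beta = 2.7751, eta = 1636.02, t = 1162
t/eta = 1162 / 1636.02 = 0.7103
(t/eta)^beta = 0.7103^2.7751 = 0.387
R(t) = exp(-0.387)
R(t) = 0.6791

0.6791


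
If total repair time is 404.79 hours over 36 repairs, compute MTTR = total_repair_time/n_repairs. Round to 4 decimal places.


total_repair_time = 404.79
n_repairs = 36
MTTR = 404.79 / 36
MTTR = 11.2442

11.2442


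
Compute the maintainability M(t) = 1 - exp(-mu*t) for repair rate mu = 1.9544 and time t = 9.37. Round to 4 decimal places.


mu = 1.9544, t = 9.37
mu * t = 1.9544 * 9.37 = 18.3127
exp(-18.3127) = 0.0
M(t) = 1 - 0.0
M(t) = 1.0

1.0


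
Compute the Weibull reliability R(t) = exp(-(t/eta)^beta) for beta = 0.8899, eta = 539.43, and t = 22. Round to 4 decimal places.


beta = 0.8899, eta = 539.43, t = 22
t/eta = 22 / 539.43 = 0.0408
(t/eta)^beta = 0.0408^0.8899 = 0.058
R(t) = exp(-0.058)
R(t) = 0.9436

0.9436


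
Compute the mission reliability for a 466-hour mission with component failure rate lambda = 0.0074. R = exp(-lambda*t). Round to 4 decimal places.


lambda = 0.0074
mission_time = 466
lambda * t = 0.0074 * 466 = 3.4484
R = exp(-3.4484)
R = 0.0318

0.0318


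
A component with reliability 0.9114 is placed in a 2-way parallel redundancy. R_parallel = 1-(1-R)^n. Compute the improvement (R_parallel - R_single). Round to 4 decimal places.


R_single = 0.9114, n = 2
1 - R_single = 0.0886
(1 - R_single)^n = 0.0886^2 = 0.0078
R_parallel = 1 - 0.0078 = 0.9922
Improvement = 0.9922 - 0.9114
Improvement = 0.0808

0.0808


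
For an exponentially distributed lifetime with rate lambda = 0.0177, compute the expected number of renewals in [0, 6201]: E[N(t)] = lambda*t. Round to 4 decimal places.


lambda = 0.0177
t = 6201
E[N(t)] = lambda * t
E[N(t)] = 0.0177 * 6201
E[N(t)] = 109.7577

109.7577


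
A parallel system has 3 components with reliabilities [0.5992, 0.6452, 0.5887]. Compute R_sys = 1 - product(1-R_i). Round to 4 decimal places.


Components: [0.5992, 0.6452, 0.5887]
(1 - 0.5992) = 0.4008, running product = 0.4008
(1 - 0.6452) = 0.3548, running product = 0.1422
(1 - 0.5887) = 0.4113, running product = 0.0585
Product of (1-R_i) = 0.0585
R_sys = 1 - 0.0585 = 0.9415

0.9415


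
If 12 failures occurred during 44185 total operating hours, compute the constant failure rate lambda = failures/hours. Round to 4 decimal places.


failures = 12
total_hours = 44185
lambda = 12 / 44185
lambda = 0.0003

0.0003


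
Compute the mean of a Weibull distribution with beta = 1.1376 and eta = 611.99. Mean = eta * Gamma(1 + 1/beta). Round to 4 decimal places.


beta = 1.1376, eta = 611.99
1/beta = 0.879
1 + 1/beta = 1.879
Gamma(1.879) = 0.9548
Mean = 611.99 * 0.9548
Mean = 584.3027

584.3027


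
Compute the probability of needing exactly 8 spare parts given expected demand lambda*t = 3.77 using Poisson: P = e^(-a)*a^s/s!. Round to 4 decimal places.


a = 3.77, s = 8
e^(-a) = e^(-3.77) = 0.0231
a^s = 3.77^8 = 40806.6367
s! = 40320
P = 0.0231 * 40806.6367 / 40320
P = 0.0233

0.0233


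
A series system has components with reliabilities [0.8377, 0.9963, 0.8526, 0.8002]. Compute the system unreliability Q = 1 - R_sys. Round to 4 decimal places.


Components: [0.8377, 0.9963, 0.8526, 0.8002]
After component 1: product = 0.8377
After component 2: product = 0.8346
After component 3: product = 0.7116
After component 4: product = 0.5694
R_sys = 0.5694
Q = 1 - 0.5694 = 0.4306

0.4306


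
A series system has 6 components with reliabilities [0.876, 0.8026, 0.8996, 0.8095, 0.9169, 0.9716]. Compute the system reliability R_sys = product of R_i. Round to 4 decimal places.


Components: [0.876, 0.8026, 0.8996, 0.8095, 0.9169, 0.9716]
After component 1 (R=0.876): product = 0.876
After component 2 (R=0.8026): product = 0.7031
After component 3 (R=0.8996): product = 0.6325
After component 4 (R=0.8095): product = 0.512
After component 5 (R=0.9169): product = 0.4695
After component 6 (R=0.9716): product = 0.4561
R_sys = 0.4561

0.4561


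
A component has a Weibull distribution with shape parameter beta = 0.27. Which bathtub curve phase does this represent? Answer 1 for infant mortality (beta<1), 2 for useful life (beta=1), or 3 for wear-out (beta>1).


beta = 0.27
Compare beta to 1:
beta < 1 => infant mortality (phase 1)
beta = 1 => useful life (phase 2)
beta > 1 => wear-out (phase 3)
Since beta = 0.27, this is infant mortality (decreasing failure rate)
Phase = 1

1


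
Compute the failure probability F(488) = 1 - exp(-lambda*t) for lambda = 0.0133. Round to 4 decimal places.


lambda = 0.0133, t = 488
lambda * t = 6.4904
exp(-6.4904) = 0.0015
F(t) = 1 - 0.0015
F(t) = 0.9985

0.9985


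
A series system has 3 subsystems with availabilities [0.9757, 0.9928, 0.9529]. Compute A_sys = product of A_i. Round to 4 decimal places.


Subsystems: [0.9757, 0.9928, 0.9529]
After subsystem 1 (A=0.9757): product = 0.9757
After subsystem 2 (A=0.9928): product = 0.9687
After subsystem 3 (A=0.9529): product = 0.9231
A_sys = 0.9231

0.9231


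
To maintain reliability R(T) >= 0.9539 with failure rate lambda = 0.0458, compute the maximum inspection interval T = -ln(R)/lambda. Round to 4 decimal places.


R_target = 0.9539
lambda = 0.0458
-ln(0.9539) = 0.0472
T = 0.0472 / 0.0458
T = 1.0305

1.0305


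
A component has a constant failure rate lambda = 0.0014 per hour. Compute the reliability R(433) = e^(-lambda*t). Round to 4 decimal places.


lambda = 0.0014
t = 433
lambda * t = 0.6062
R(t) = e^(-0.6062)
R(t) = 0.5454

0.5454


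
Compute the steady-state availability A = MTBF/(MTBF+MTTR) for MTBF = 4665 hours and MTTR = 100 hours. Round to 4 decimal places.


MTBF = 4665
MTTR = 100
MTBF + MTTR = 4765
A = 4665 / 4765
A = 0.979

0.979


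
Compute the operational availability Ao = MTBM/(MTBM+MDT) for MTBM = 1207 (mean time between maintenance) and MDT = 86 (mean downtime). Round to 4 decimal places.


MTBM = 1207
MDT = 86
MTBM + MDT = 1293
Ao = 1207 / 1293
Ao = 0.9335

0.9335


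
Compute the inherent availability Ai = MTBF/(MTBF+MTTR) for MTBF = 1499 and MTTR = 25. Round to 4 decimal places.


MTBF = 1499
MTTR = 25
MTBF + MTTR = 1524
Ai = 1499 / 1524
Ai = 0.9836

0.9836


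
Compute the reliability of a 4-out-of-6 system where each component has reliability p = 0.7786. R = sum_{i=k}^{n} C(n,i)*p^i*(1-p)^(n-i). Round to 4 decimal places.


k = 4, n = 6, p = 0.7786
i=4: C(6,4)=15 * 0.7786^4 * 0.2214^2 = 0.2702
i=5: C(6,5)=6 * 0.7786^5 * 0.2214^1 = 0.3801
i=6: C(6,6)=1 * 0.7786^6 * 0.2214^0 = 0.2228
R = sum of terms = 0.8731

0.8731


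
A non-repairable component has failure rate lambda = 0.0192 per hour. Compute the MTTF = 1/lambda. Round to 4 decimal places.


lambda = 0.0192
MTTF = 1 / 0.0192
MTTF = 52.0833

52.0833


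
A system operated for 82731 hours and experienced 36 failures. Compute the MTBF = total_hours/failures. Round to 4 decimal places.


total_hours = 82731
failures = 36
MTBF = 82731 / 36
MTBF = 2298.0833

2298.0833


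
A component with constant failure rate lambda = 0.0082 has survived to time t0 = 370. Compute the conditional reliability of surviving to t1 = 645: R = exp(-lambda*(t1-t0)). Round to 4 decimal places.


lambda = 0.0082
t0 = 370, t1 = 645
t1 - t0 = 275
lambda * (t1-t0) = 0.0082 * 275 = 2.255
R = exp(-2.255)
R = 0.1049

0.1049


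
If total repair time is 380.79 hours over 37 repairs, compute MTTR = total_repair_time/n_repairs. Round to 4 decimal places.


total_repair_time = 380.79
n_repairs = 37
MTTR = 380.79 / 37
MTTR = 10.2916

10.2916


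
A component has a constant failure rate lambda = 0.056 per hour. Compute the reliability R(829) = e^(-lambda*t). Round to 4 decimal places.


lambda = 0.056
t = 829
lambda * t = 46.424
R(t) = e^(-46.424)
R(t) = 0.0

0.0


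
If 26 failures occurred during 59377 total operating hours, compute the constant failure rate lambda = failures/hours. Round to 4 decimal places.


failures = 26
total_hours = 59377
lambda = 26 / 59377
lambda = 0.0004

0.0004


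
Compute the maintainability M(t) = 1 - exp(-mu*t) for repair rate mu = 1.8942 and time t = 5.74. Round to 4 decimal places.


mu = 1.8942, t = 5.74
mu * t = 1.8942 * 5.74 = 10.8727
exp(-10.8727) = 0.0
M(t) = 1 - 0.0
M(t) = 1.0

1.0


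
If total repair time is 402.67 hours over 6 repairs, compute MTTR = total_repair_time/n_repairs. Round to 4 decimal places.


total_repair_time = 402.67
n_repairs = 6
MTTR = 402.67 / 6
MTTR = 67.1117

67.1117


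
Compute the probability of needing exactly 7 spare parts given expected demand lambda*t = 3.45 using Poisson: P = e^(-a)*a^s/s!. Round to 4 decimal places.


a = 3.45, s = 7
e^(-a) = e^(-3.45) = 0.0317
a^s = 3.45^7 = 5817.4635
s! = 5040
P = 0.0317 * 5817.4635 / 5040
P = 0.0366

0.0366
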